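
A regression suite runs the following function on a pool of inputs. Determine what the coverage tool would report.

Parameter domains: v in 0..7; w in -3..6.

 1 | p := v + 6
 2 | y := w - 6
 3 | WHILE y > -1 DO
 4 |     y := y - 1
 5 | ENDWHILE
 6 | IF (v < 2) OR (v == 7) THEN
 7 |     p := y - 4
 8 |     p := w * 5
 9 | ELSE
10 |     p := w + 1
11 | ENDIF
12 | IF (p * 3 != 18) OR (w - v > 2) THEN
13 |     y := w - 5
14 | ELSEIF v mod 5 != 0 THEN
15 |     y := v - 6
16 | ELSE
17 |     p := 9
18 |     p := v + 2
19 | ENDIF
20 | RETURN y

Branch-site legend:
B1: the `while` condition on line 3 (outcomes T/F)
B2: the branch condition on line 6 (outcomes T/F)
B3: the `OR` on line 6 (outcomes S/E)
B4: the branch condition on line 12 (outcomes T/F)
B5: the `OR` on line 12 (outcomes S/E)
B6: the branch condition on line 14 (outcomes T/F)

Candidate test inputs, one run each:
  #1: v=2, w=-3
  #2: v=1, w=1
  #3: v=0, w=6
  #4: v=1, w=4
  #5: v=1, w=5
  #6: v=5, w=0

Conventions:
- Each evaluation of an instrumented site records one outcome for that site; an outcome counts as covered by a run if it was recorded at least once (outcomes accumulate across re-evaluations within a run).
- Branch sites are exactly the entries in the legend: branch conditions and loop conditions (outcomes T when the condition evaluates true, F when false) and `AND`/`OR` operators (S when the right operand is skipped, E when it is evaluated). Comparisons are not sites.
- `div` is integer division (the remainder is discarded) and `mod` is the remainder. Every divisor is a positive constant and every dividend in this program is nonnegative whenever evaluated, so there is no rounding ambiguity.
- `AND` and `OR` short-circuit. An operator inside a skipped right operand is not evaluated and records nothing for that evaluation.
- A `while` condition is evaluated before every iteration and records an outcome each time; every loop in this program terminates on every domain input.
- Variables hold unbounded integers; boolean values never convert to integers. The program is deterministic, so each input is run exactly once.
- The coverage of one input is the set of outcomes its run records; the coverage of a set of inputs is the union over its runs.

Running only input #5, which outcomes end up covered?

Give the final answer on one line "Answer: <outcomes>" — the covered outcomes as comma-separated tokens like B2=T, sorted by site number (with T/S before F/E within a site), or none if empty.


Tracing the run of input #5 (v=1, w=5):
  B1->F, B3->S, B2->T, B5->S, B4->T
distinct outcomes covered: B1=F, B2=T, B3=S, B4=T, B5=S
Answer: B1=F, B2=T, B3=S, B4=T, B5=S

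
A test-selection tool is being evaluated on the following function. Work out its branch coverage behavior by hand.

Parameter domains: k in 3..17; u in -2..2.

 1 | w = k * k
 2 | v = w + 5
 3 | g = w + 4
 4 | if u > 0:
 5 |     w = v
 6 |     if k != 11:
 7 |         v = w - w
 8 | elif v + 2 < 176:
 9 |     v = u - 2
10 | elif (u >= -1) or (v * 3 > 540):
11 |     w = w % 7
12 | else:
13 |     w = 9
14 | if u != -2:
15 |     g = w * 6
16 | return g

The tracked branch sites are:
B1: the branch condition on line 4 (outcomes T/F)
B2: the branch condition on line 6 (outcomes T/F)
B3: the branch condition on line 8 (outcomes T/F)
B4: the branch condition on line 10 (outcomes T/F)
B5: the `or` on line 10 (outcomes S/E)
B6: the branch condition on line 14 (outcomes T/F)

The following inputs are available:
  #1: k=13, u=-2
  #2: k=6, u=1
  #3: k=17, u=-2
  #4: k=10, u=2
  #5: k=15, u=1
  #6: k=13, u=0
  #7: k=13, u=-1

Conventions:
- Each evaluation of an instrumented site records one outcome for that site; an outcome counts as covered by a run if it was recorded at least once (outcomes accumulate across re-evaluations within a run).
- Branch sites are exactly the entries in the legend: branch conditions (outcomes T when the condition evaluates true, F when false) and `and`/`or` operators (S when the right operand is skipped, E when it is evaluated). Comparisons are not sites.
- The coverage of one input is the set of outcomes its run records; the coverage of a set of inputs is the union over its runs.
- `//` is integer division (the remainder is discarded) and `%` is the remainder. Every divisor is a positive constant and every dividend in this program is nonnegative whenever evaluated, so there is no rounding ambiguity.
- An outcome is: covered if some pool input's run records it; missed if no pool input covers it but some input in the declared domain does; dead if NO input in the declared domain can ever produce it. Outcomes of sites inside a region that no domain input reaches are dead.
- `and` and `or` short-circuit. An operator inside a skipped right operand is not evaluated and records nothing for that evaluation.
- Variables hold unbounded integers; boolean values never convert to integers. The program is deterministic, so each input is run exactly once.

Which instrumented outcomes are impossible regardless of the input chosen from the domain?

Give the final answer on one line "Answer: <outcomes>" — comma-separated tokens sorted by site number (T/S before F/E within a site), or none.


sweeping the full domain (75 inputs) for each outcome:
  reachable outcomes have witnesses, e.g. B1=T (e.g. k=3, u=1), B1=F (e.g. k=3, u=-2), B2=T (e.g. k=3, u=1), B2=F (e.g. k=11, u=1)
Answer: none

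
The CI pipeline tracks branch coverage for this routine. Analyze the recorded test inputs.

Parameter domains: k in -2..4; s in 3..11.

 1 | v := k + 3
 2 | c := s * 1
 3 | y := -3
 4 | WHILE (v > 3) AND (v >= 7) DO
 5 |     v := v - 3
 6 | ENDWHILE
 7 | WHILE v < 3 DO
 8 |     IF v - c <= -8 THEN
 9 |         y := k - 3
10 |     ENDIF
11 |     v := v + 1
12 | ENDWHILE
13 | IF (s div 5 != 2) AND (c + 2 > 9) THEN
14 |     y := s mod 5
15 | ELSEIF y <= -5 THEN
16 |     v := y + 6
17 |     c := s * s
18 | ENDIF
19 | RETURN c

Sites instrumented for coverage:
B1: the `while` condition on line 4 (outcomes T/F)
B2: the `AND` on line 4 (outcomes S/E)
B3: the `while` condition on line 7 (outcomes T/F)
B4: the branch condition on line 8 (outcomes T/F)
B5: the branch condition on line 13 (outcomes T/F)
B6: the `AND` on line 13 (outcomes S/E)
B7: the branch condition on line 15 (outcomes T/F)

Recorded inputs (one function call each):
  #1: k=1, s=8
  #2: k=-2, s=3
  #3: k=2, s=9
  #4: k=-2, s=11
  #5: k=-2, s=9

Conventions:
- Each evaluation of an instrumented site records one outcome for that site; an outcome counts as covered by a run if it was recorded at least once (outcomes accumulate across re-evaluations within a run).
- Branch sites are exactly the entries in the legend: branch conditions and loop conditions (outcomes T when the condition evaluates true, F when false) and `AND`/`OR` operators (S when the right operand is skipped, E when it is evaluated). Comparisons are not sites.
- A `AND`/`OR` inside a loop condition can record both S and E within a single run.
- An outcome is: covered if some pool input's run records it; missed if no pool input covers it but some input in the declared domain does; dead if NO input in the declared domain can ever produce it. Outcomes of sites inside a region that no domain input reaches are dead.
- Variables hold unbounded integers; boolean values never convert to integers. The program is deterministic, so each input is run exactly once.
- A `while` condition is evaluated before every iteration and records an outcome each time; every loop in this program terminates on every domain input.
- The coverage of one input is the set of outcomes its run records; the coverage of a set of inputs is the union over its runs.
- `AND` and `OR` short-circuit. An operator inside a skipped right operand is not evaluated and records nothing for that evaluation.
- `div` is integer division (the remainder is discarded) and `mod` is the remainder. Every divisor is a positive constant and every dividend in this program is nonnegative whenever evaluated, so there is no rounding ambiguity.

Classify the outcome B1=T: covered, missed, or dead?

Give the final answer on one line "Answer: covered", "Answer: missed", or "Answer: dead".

no pool input records B1=T
but domain input (k=4, s=3) does record it -> reachable, so missed

Answer: missed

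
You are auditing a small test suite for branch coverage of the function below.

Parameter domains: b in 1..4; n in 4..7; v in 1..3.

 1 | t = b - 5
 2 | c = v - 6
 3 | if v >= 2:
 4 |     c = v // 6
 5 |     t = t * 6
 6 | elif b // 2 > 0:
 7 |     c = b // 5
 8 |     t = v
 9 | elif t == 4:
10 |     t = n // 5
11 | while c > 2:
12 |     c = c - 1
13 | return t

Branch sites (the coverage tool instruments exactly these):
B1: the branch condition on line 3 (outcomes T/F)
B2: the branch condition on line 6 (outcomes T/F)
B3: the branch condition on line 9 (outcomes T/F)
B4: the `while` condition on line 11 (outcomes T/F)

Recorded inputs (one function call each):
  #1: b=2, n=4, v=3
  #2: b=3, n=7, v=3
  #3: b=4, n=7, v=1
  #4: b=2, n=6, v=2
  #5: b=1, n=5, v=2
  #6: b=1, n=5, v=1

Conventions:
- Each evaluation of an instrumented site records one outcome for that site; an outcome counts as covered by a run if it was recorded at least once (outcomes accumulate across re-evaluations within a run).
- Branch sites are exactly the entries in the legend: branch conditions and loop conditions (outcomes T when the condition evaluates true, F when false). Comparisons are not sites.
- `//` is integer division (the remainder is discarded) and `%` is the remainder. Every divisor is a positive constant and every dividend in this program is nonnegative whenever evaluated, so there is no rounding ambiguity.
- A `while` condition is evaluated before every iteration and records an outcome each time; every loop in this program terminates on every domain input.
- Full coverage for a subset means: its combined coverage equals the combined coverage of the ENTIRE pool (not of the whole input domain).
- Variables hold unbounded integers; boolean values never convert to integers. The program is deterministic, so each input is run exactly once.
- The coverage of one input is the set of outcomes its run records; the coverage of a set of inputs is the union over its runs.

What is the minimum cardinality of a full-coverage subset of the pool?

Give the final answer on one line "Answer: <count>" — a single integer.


input #1 (b=2, n=4, v=3): events B1->T, B4->F; covers B1=T, B4=F
input #2 (b=3, n=7, v=3): events B1->T, B4->F; covers B1=T, B4=F
input #3 (b=4, n=7, v=1): events B1->F, B2->T, B4->F; covers B1=F, B2=T, B4=F
input #4 (b=2, n=6, v=2): events B1->T, B4->F; covers B1=T, B4=F
input #5 (b=1, n=5, v=2): events B1->T, B4->F; covers B1=T, B4=F
input #6 (b=1, n=5, v=1): events B1->F, B2->F, B3->F, B4->F; covers B1=F, B2=F, B3=F, B4=F
together the pool reaches 6 outcomes: B1=T, B1=F, B2=T, B2=F, B3=F, B4=F
no size-1 subset reaches all 6 outcomes (best union: 4/6)
no size-2 subset reaches all 6 outcomes (best union: 5/6)
at size 3, {1, 3, 6} reaches all 6 outcomes; every lexicographically earlier size-3 subset fails
Answer: 3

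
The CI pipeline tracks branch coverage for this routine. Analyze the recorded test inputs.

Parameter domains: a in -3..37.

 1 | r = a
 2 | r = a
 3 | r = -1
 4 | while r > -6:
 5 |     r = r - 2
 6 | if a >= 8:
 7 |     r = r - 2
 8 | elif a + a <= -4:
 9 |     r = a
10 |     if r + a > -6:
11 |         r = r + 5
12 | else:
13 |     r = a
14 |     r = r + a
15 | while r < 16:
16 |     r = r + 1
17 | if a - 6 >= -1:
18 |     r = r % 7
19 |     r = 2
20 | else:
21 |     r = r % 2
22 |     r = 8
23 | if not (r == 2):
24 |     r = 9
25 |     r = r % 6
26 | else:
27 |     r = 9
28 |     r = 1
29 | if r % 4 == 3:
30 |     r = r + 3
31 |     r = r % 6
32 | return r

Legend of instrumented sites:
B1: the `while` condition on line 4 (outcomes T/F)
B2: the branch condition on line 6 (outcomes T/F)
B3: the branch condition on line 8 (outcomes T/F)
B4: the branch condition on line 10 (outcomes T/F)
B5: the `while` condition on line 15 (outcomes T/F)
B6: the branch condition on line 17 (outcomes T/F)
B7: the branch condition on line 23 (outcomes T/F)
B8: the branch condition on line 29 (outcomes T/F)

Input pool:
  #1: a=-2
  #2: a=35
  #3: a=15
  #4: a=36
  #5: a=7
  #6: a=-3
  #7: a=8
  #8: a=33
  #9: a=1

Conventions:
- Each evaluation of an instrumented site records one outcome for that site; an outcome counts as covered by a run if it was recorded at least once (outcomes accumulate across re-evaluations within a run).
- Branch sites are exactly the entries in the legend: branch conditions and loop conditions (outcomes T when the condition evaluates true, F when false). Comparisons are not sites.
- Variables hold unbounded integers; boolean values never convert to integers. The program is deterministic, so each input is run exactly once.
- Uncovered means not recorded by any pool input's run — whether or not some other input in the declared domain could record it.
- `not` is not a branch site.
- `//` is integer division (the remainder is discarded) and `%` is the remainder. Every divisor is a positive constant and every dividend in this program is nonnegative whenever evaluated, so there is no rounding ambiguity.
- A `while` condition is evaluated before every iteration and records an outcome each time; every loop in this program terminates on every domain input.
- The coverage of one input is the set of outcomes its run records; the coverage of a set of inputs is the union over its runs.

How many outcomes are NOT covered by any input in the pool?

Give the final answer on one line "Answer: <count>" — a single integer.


#1 (a=-2) -> covered: B1=T, B1=F, B2=F, B3=T, B4=T, B5=T, B5=F, B6=F, B7=T, B8=T
#2 (a=35) -> covered: B1=T, B1=F, B2=T, B5=T, B5=F, B6=T, B7=F, B8=F
#3 (a=15) -> covered: B1=T, B1=F, B2=T, B5=T, B5=F, B6=T, B7=F, B8=F
#4 (a=36) -> covered: B1=T, B1=F, B2=T, B5=T, B5=F, B6=T, B7=F, B8=F
#5 (a=7) -> covered: B1=T, B1=F, B2=F, B3=F, B5=T, B5=F, B6=T, B7=F, B8=F
#6 (a=-3) -> covered: B1=T, B1=F, B2=F, B3=T, B4=F, B5=T, B5=F, B6=F, B7=T, B8=T
#7 (a=8) -> covered: B1=T, B1=F, B2=T, B5=T, B5=F, B6=T, B7=F, B8=F
#8 (a=33) -> covered: B1=T, B1=F, B2=T, B5=T, B5=F, B6=T, B7=F, B8=F
#9 (a=1) -> covered: B1=T, B1=F, B2=F, B3=F, B5=T, B5=F, B6=F, B7=T, B8=T
union over the pool: B1=T, B1=F, B2=T, B2=F, B3=T, B3=F, B4=T, B4=F, B5=T, B5=F, B6=T, B6=F, B7=T, B7=F, B8=T, B8=F
uncovered (0 of 16): none
Answer: 0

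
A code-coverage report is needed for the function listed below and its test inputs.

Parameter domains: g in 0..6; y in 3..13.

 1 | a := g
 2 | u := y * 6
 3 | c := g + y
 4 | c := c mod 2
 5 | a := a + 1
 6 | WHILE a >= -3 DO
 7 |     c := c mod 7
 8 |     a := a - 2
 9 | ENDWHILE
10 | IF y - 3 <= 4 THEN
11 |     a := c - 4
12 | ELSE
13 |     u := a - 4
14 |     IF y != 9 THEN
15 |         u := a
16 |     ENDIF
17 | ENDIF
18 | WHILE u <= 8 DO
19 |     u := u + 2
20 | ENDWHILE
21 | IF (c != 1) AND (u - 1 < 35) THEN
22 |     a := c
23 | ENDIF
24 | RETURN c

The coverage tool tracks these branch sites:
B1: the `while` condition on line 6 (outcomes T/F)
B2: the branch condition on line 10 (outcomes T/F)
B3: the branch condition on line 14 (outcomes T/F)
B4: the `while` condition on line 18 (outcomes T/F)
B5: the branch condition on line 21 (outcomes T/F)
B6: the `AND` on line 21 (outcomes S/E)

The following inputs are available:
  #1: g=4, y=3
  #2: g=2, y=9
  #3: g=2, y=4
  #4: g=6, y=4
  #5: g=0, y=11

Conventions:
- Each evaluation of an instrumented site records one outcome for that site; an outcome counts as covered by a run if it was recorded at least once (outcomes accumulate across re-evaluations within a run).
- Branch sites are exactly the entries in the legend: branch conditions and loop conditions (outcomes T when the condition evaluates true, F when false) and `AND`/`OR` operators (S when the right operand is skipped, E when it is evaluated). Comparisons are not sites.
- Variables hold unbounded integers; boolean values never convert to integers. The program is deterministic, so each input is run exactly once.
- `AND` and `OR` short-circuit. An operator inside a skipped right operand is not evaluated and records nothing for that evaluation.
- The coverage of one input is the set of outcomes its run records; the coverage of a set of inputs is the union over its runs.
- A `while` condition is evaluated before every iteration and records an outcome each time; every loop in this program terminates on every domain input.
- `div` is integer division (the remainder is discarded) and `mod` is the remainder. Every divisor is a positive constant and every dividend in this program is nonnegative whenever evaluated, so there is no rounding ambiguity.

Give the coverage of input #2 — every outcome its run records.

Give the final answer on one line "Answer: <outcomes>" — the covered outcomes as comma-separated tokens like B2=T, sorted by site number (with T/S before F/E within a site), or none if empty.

Running input #2 (g=2, y=9), event by event:
  B1->T, B1->T, B1->T, B1->T, B1->F, B2->F, B3->F, B4->T, B4->T, B4->T
  B4->T, B4->T, B4->T, B4->T, B4->T, B4->T, B4->F, B6->S, B5->F
distinct outcomes covered: B1=T, B1=F, B2=F, B3=F, B4=T, B4=F, B5=F, B6=S

Answer: B1=T, B1=F, B2=F, B3=F, B4=T, B4=F, B5=F, B6=S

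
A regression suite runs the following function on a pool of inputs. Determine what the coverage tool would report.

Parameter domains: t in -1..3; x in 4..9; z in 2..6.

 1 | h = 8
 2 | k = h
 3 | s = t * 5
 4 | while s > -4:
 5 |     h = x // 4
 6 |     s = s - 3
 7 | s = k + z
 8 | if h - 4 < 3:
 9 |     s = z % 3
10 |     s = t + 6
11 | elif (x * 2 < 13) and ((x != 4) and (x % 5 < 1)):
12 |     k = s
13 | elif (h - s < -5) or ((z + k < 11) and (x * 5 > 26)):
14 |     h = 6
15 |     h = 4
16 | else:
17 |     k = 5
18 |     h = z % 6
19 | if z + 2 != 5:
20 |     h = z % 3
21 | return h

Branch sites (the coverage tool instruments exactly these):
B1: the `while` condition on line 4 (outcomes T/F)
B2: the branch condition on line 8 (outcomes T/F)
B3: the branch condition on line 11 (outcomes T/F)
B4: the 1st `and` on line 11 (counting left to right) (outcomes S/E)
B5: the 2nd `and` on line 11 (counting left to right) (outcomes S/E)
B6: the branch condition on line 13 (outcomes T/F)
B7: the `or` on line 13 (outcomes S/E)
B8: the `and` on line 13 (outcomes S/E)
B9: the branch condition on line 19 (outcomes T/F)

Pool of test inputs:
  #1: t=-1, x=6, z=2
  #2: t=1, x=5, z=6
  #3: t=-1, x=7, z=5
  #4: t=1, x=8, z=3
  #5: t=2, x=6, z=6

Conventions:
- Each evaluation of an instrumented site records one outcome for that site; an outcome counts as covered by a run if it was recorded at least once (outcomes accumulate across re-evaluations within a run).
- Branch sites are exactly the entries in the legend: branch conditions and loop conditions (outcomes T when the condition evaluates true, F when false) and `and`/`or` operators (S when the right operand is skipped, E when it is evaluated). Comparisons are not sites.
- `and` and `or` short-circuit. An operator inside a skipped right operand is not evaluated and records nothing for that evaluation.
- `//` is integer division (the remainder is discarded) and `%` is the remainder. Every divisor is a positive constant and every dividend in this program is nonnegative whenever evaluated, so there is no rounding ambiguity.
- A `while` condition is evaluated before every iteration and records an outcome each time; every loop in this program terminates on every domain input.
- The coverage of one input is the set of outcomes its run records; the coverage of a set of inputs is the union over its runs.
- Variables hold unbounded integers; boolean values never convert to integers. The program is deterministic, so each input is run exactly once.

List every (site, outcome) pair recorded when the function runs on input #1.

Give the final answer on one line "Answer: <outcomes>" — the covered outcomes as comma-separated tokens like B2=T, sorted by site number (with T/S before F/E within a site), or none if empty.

Simulating input #1 (t=-1, x=6, z=2) step by step:
  B1->F, B2->F, B4->E, B5->E, B3->F, B7->E, B8->E, B6->T, B9->T
deduplicating events, the covered set is: B1=F, B2=F, B3=F, B4=E, B5=E, B6=T, B7=E, B8=E, B9=T

Answer: B1=F, B2=F, B3=F, B4=E, B5=E, B6=T, B7=E, B8=E, B9=T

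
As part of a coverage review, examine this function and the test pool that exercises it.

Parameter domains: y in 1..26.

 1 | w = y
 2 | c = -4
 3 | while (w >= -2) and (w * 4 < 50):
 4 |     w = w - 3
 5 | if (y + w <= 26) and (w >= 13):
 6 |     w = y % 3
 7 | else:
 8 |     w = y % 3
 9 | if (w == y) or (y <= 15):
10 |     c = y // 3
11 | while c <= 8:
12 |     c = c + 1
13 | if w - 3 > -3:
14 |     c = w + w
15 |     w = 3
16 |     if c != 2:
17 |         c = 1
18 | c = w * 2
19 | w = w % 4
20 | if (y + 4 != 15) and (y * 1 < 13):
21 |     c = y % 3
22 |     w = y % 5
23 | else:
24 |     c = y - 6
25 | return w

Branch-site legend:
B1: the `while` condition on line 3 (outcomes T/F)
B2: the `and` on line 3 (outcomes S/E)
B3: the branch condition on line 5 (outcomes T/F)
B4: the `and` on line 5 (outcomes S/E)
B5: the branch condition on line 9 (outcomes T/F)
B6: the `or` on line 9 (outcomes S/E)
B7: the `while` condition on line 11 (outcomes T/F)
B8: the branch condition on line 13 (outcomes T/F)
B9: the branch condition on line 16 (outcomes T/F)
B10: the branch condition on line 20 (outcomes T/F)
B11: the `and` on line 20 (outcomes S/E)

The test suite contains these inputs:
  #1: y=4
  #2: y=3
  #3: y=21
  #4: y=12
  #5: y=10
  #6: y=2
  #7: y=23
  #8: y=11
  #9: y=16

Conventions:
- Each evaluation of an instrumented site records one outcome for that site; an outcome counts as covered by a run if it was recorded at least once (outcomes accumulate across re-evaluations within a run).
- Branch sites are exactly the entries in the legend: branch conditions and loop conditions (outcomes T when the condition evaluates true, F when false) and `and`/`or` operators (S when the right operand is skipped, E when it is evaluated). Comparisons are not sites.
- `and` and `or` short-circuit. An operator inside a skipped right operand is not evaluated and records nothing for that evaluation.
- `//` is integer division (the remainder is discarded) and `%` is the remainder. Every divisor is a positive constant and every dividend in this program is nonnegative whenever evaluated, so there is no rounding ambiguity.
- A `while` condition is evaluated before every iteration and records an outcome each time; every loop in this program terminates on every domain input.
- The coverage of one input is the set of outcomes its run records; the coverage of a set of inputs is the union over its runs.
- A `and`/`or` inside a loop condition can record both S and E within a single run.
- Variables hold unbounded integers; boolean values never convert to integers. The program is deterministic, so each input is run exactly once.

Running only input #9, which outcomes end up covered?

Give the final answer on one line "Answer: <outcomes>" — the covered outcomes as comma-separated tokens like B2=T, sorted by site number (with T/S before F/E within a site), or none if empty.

Running input #9 (y=16), event by event:
  B2->E, B1->F, B4->S, B3->F, B6->E, B5->F, B7->T, B7->T, B7->T, B7->T
  B7->T, B7->T, B7->T, B7->T, B7->T, B7->T, B7->T, B7->T, B7->T, B7->F
  B8->T, B9->F, B11->E, B10->F
distinct outcomes covered: B1=F, B2=E, B3=F, B4=S, B5=F, B6=E, B7=T, B7=F, B8=T, B9=F, B10=F, B11=E

Answer: B1=F, B2=E, B3=F, B4=S, B5=F, B6=E, B7=T, B7=F, B8=T, B9=F, B10=F, B11=E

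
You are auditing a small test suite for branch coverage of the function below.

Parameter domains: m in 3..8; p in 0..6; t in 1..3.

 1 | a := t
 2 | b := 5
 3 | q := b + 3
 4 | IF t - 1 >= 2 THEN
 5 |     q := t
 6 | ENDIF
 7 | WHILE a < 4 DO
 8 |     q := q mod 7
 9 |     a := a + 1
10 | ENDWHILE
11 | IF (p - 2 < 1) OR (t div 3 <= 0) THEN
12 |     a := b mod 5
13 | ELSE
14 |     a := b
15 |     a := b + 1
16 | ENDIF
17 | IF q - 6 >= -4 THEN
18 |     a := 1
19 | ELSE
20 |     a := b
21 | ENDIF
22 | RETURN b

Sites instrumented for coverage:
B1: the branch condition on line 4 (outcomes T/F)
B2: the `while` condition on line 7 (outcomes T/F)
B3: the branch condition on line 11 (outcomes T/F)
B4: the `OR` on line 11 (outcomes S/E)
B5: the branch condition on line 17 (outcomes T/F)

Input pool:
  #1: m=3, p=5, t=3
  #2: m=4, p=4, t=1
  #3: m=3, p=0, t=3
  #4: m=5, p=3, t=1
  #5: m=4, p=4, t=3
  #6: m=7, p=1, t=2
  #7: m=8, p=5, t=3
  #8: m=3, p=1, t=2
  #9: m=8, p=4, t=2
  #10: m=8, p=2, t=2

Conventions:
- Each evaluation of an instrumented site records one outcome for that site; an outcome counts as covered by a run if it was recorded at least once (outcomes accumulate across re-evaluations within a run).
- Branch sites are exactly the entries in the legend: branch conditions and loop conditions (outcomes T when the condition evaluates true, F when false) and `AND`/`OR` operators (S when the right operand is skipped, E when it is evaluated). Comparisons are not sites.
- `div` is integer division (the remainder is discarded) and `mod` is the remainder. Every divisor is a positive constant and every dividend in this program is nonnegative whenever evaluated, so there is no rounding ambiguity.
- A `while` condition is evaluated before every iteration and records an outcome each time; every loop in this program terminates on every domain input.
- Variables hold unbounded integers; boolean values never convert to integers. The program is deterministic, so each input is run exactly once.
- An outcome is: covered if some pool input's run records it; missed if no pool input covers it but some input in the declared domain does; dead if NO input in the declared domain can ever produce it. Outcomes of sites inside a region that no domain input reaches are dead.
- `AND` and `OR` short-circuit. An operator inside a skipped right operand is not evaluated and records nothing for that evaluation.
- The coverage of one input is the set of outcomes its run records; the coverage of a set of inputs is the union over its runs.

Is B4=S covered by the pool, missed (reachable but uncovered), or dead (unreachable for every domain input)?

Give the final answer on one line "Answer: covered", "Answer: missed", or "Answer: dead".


B4=S is recorded by pool input(s) 3, 6, 8, 10 -> covered
Answer: covered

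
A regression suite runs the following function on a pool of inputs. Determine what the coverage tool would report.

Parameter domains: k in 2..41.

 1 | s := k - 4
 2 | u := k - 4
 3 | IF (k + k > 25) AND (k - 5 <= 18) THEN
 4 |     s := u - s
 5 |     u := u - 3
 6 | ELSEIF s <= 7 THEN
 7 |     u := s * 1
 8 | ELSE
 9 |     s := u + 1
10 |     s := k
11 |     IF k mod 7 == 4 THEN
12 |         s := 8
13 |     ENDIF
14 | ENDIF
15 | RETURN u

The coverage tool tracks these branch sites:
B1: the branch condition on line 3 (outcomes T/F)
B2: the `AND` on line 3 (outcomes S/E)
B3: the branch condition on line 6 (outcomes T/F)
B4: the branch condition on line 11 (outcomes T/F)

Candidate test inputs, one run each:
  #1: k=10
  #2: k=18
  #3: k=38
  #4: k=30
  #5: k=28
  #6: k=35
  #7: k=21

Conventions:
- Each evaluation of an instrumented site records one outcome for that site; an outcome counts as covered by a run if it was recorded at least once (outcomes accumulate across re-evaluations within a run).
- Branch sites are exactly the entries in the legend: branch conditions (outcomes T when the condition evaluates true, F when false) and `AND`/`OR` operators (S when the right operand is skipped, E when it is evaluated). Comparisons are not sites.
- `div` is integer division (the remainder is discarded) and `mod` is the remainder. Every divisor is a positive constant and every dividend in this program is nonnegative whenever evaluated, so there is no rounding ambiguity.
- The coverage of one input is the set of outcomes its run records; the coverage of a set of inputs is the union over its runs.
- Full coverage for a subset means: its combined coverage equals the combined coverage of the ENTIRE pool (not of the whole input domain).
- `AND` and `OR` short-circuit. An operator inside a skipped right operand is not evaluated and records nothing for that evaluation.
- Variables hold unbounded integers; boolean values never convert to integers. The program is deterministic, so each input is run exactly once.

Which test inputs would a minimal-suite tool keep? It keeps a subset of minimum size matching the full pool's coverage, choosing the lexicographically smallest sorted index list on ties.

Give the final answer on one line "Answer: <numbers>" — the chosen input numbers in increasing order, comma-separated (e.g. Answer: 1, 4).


test 1 (k=10) fires B2->S, B1->F, B3->T; hits B1=F, B2=S, B3=T
test 2 (k=18) fires B2->E, B1->T; hits B1=T, B2=E
test 3 (k=38) fires B2->E, B1->F, B3->F, B4->F; hits B1=F, B2=E, B3=F, B4=F
test 4 (k=30) fires B2->E, B1->F, B3->F, B4->F; hits B1=F, B2=E, B3=F, B4=F
test 5 (k=28) fires B2->E, B1->F, B3->F, B4->F; hits B1=F, B2=E, B3=F, B4=F
test 6 (k=35) fires B2->E, B1->F, B3->F, B4->F; hits B1=F, B2=E, B3=F, B4=F
test 7 (k=21) fires B2->E, B1->T; hits B1=T, B2=E
pool-wide coverage (7 outcomes): B1=T, B1=F, B2=S, B2=E, B3=T, B3=F, B4=F
no size-1 subset reaches all 7 outcomes (best union: 4/7)
no size-2 subset reaches all 7 outcomes (best union: 6/7)
the canonical winner is {1, 2, 3}: size 3, full 7-outcome coverage, earliest index list among size-3 covers
Answer: 1, 2, 3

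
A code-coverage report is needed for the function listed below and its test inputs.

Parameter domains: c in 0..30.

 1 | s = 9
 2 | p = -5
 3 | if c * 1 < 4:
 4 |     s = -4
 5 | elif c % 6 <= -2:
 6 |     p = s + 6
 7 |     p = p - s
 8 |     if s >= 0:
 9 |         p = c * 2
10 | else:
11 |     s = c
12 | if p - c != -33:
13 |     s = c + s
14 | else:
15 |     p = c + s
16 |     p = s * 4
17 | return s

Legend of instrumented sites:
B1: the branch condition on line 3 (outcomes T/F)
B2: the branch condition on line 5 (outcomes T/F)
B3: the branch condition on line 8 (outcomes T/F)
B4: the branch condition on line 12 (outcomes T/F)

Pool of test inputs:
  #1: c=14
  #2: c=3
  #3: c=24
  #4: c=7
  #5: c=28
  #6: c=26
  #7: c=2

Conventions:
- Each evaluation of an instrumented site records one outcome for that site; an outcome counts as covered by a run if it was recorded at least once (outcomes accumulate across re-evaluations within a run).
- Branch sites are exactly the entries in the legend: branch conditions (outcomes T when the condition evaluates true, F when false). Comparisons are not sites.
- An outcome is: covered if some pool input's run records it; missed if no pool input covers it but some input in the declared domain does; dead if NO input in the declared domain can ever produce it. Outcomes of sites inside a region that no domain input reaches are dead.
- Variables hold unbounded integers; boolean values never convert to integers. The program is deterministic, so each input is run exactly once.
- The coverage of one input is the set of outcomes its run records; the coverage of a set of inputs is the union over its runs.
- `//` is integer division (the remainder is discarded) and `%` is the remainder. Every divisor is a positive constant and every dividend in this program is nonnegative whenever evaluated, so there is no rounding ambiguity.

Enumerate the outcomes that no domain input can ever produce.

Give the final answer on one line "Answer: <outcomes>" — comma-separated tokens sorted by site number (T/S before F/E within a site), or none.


sweeping the full domain (31 inputs) for each outcome:
  B2=T: zero occurrences over every domain input -> dead
  B3=T: zero occurrences over every domain input -> dead
  B3=F: zero occurrences over every domain input -> dead
  reachable outcomes have witnesses, e.g. B1=T (e.g. c=0), B1=F (e.g. c=4), B2=F (e.g. c=4), B4=T (e.g. c=0)
Answer: B2=T, B3=T, B3=F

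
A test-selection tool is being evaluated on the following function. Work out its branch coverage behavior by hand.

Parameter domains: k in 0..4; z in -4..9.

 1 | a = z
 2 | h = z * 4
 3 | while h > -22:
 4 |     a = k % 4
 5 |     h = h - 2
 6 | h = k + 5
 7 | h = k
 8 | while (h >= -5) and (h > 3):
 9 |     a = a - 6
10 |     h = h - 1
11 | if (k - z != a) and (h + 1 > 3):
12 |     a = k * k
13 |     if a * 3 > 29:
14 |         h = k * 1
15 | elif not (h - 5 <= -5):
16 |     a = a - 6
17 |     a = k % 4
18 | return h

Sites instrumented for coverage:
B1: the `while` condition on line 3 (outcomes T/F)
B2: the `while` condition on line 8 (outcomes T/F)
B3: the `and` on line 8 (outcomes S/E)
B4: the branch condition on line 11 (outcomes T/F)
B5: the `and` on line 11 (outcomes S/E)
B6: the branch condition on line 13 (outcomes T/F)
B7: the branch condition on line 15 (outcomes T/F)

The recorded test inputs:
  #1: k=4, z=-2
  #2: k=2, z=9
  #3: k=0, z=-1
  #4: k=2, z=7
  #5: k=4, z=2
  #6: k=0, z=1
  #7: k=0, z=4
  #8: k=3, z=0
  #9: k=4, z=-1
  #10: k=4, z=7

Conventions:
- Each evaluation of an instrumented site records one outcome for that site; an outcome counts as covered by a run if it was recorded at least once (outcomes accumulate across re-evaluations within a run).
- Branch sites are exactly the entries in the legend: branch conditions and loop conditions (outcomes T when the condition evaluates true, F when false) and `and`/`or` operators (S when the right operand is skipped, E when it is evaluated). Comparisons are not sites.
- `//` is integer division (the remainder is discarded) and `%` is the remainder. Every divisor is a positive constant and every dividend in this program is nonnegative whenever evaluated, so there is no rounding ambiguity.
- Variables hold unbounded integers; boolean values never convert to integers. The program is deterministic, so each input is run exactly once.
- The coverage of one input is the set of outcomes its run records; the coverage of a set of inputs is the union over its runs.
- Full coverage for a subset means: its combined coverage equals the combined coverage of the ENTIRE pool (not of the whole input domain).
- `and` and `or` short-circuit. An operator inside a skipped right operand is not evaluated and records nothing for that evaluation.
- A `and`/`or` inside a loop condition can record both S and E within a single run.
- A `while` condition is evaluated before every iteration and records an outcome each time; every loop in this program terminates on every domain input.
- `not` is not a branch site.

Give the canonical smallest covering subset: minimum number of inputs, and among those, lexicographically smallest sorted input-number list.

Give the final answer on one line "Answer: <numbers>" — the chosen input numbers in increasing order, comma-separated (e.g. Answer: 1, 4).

run #1 (k=4, z=-2) runs B1->T, B1->T, B1->T, B1->T, B1->T, B1->T, B1->T, B1->F, B3->E, B2->T, B3->E, B2->F, B5->E, B4->T, ...; records B1=T, B1=F, B2=T, B2=F, B3=E, B4=T, B5=E, B6=T
run #2 (k=2, z=9) runs B1->T, B1->T, B1->T, B1->T, B1->T, B1->T, B1->T, B1->T, B1->T, B1->T, B1->T, B1->T, B1->T, B1->T, ...; records B1=T, B1=F, B2=F, B3=E, B4=F, B5=E, B7=T
run #3 (k=0, z=-1) runs B1->T, B1->T, B1->T, B1->T, B1->T, B1->T, B1->T, B1->T, B1->T, B1->F, B3->E, B2->F, B5->E, B4->F, ...; records B1=T, B1=F, B2=F, B3=E, B4=F, B5=E, B7=F
run #4 (k=2, z=7) runs B1->T, B1->T, B1->T, B1->T, B1->T, B1->T, B1->T, B1->T, B1->T, B1->T, B1->T, B1->T, B1->T, B1->T, ...; records B1=T, B1=F, B2=F, B3=E, B4=F, B5=E, B7=T
run #5 (k=4, z=2) runs B1->T, B1->T, B1->T, B1->T, B1->T, B1->T, B1->T, B1->T, B1->T, B1->T, B1->T, B1->T, B1->T, B1->T, ...; records B1=T, B1=F, B2=T, B2=F, B3=E, B4=T, B5=E, B6=T
run #6 (k=0, z=1) runs B1->T, B1->T, B1->T, B1->T, B1->T, B1->T, B1->T, B1->T, B1->T, B1->T, B1->T, B1->T, B1->T, B1->F, ...; records B1=T, B1=F, B2=F, B3=E, B4=F, B5=E, B7=F
run #7 (k=0, z=4) runs B1->T, B1->T, B1->T, B1->T, B1->T, B1->T, B1->T, B1->T, B1->T, B1->T, B1->T, B1->T, B1->T, B1->T, ...; records B1=T, B1=F, B2=F, B3=E, B4=F, B5=E, B7=F
run #8 (k=3, z=0) runs B1->T, B1->T, B1->T, B1->T, B1->T, B1->T, B1->T, B1->T, B1->T, B1->T, B1->T, B1->F, B3->E, B2->F, ...; records B1=T, B1=F, B2=F, B3=E, B4=F, B5=S, B7=T
run #9 (k=4, z=-1) runs B1->T, B1->T, B1->T, B1->T, B1->T, B1->T, B1->T, B1->T, B1->T, B1->F, B3->E, B2->T, B3->E, B2->F, ...; records B1=T, B1=F, B2=T, B2=F, B3=E, B4=T, B5=E, B6=T
run #10 (k=4, z=7) runs B1->T, B1->T, B1->T, B1->T, B1->T, B1->T, B1->T, B1->T, B1->T, B1->T, B1->T, B1->T, B1->T, B1->T, ...; records B1=T, B1=F, B2=T, B2=F, B3=E, B4=T, B5=E, B6=T
the full pool covers 12 outcomes: B1=T, B1=F, B2=T, B2=F, B3=E, B4=T, B4=F, B5=S, B5=E, B6=T, B7=T, B7=F
no size-1 subset reaches all 12 outcomes (best union: 8/12)
no size-2 subset reaches all 12 outcomes (best union: 11/12)
at size 3, {1, 3, 8} reaches all 12 outcomes; every lexicographically earlier size-3 subset fails

Answer: 1, 3, 8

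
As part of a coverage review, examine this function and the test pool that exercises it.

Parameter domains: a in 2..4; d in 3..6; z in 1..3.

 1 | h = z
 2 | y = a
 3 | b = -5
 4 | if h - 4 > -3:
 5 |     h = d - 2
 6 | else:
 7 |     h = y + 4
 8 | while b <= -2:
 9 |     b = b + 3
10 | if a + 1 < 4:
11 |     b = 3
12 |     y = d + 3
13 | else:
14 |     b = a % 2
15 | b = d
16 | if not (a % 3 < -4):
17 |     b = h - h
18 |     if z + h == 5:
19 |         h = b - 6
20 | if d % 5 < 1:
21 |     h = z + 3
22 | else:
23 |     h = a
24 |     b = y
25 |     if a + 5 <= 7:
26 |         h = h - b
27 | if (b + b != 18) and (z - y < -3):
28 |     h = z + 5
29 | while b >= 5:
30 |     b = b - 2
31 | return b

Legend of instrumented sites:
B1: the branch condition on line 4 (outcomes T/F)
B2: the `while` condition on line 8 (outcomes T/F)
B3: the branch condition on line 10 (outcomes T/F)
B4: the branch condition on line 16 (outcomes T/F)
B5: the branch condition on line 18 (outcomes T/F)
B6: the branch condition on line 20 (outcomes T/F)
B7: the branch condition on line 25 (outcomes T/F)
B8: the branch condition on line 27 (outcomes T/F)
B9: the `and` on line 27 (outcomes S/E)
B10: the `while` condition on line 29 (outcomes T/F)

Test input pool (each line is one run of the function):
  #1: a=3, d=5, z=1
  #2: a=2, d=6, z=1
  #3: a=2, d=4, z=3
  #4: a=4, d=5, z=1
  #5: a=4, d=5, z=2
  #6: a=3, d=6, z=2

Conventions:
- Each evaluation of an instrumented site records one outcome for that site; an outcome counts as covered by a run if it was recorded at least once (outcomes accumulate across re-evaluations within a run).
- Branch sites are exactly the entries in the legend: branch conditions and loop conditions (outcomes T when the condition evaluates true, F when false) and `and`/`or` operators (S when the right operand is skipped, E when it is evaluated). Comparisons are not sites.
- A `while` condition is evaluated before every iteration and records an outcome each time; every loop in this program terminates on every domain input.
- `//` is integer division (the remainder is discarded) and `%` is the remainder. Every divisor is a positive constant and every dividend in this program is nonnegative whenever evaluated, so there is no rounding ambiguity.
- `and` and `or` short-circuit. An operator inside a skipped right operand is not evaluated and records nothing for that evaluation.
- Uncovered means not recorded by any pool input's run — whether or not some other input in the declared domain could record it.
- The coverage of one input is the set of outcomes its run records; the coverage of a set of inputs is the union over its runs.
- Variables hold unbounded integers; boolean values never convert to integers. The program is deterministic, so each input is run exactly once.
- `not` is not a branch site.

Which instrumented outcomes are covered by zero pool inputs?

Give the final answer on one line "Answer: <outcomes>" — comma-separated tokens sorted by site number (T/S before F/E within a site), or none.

input #1 (a=3, d=5, z=1): covers B1=F, B2=T, B2=F, B3=F, B4=T, B5=F, B6=T, B8=F, B9=E, B10=F
input #2 (a=2, d=6, z=1): covers B1=F, B2=T, B2=F, B3=T, B4=T, B5=F, B6=F, B7=T, B8=F, B9=S, B10=T, B10=F
input #3 (a=2, d=4, z=3): covers B1=T, B2=T, B2=F, B3=T, B4=T, B5=T, B6=F, B7=T, B8=T, B9=E, B10=T, B10=F
input #4 (a=4, d=5, z=1): covers B1=F, B2=T, B2=F, B3=F, B4=T, B5=F, B6=T, B8=F, B9=E, B10=F
input #5 (a=4, d=5, z=2): covers B1=T, B2=T, B2=F, B3=F, B4=T, B5=T, B6=T, B8=F, B9=E, B10=F
input #6 (a=3, d=6, z=2): covers B1=T, B2=T, B2=F, B3=F, B4=T, B5=F, B6=F, B7=F, B8=F, B9=E, B10=F
union over the pool: B1=T, B1=F, B2=T, B2=F, B3=T, B3=F, B4=T, B5=T, B5=F, B6=T, B6=F, B7=T, B7=F, B8=T, B8=F, B9=S, B9=E, B10=T, B10=F
uncovered (1 of 20): B4=F

Answer: B4=F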